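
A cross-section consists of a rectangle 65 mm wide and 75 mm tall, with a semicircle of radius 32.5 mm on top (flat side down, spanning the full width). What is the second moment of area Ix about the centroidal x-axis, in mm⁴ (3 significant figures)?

Decompose the section into non-overlapping parts with the origin at the bottom-left of its bounding rectangle.
Rectangular body: 65 × 75, A = 4 875 mm², y = 37.5 mm, Ī = 2 285 156 mm⁴.
Semicircular cap: semicircle r = 32.5, A = 1659.2 mm², y = 88.793 mm, Ī = 122 452 mm⁴.
Centroid: ȳ = ΣA·y / ΣA = 50.524 mm.
Transfer each piece to the centroidal x-axis using Ī + A·d² with d = y − 50.524:
  rectangular body: d = -13.024 mm → contributes +3 112 132 mm⁴
  semicircular cap: d = 38.269 mm → contributes +2 552 308 mm⁴
Total I = 5 664 440 mm⁴.

Ix ≈ 5.66 × 10⁶ mm⁴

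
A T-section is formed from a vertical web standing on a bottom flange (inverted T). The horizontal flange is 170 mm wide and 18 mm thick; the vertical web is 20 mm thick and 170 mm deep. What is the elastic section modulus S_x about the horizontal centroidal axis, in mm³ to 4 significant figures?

S_x ≈ 1.737 × 10⁵ mm³

Split into non-overlapping primitives; take the origin at the lower-left of the bounding box.
Flange: 170 × 18, A = 3 060 mm², y = 9 mm, Ī = 82 620 mm⁴.
Web: 20 × 170, A = 3 400 mm², y = 103 mm, Ī = 8 188 333 mm⁴.
Centroid: ȳ = ΣA·y / ΣA = 58.4737 mm.
Transfer each piece to the horizontal centroidal axis using Ī + A·d² with d = y − 58.4737:
  flange: d = -49.4737 mm → contributes +7 572 415 mm⁴
  web: d = 44.5263 mm → contributes +14 929 149 mm⁴
Total I = 22 501 564 mm⁴.
Extreme fibre distance c = 129.526 mm; S = I/c = 173 722 mm³.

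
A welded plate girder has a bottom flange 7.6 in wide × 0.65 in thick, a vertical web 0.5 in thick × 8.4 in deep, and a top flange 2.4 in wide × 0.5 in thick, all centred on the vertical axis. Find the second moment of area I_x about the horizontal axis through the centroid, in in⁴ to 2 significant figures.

I_x ≈ 120 in⁴

Treat the section as a set of non-overlapping primitives; coordinates are from the bounding-box lower-left.
Bottom plate: 7.6 × 0.65, A = 4.94 in², y = 0.325 in, Ī = 0.1739 in⁴.
Web plate: 0.5 × 8.4, A = 4.2 in², y = 4.85 in, Ī = 24.7 in⁴.
Top plate: 2.4 × 0.5, A = 1.2 in², y = 9.3 in, Ī = 0.025 in⁴.
Centroid: ȳ = ΣA·y / ΣA = 3.205 in.
Transfer each piece to the horizontal axis through the centroid using Ī + A·d² with d = y − 3.205:
  bottom plate: d = -2.88 in → contributes +41.14 in⁴
  web plate: d = 1.645 in → contributes +36.07 in⁴
  top plate: d = 6.095 in → contributes +44.61 in⁴
Total I = 121.8 in⁴.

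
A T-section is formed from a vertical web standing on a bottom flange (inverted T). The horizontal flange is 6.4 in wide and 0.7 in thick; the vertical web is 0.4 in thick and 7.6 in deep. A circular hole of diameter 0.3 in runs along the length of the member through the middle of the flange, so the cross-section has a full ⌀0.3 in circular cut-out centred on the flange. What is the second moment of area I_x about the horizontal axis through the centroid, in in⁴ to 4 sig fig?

I_x ≈ 45.81 in⁴

Treat the section as a set of non-overlapping primitives; coordinates are from the bounding-box lower-left.
Flange: 6.4 × 0.7, A = 4.48 in², y = 0.35 in, Ī = 0.182933 in⁴.
Web: 0.4 × 7.6, A = 3.04 in², y = 4.5 in, Ī = 14.6325 in⁴.
Hole (subtracted): ⌀0.3, A = 0.0706858 in², y = 0.35 in, Ī = 0.000397608 in⁴.
Centroid: ȳ = ΣA·y / ΣA = 2.04358 in.
Transfer each piece to the horizontal axis through the centroid using Ī + A·d² with d = y − 2.04358:
  flange: d = -1.69358 in → contributes +13.0325 in⁴
  web: d = 2.45642 in → contributes +32.9759 in⁴
  hole: d = -1.69358 in → contributes −0.203139 in⁴
Total I = 45.8053 in⁴.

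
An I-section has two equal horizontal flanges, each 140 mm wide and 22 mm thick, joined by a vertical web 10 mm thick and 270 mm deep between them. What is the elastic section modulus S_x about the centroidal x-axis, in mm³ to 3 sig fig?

S_x ≈ 9.42 × 10⁵ mm³

Break the section into simple shapes (no overlaps), measuring from the bottom-left corner of the bounding box.
Bottom flange: 140 × 22, A = 3 080 mm², y = 11 mm, Ī = 124 227 mm⁴.
Web: 10 × 270, A = 2 700 mm², y = 157 mm, Ī = 16 402 500 mm⁴.
Top flange: 140 × 22, A = 3 080 mm², y = 303 mm, Ī = 124 227 mm⁴.
By symmetry the centroid is at mid-height, ȳ = 157 mm.
Transfer each piece to the centroidal x-axis using Ī + A·d² with d = y − 157:
  bottom flange: d = -146 mm → contributes +65 777 507 mm⁴
  web: d = 0 mm → contributes +16 402 500 mm⁴
  top flange: d = 146 mm → contributes +65 777 507 mm⁴
Total I = 147 957 513 mm⁴.
Extreme fibre distance c = 157 mm; S = I/c = 942 405 mm³.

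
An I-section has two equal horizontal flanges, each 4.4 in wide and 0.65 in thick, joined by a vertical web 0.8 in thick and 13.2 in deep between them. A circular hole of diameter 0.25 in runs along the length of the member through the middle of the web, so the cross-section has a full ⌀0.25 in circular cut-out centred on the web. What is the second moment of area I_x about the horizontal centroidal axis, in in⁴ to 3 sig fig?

Treat the section as a set of non-overlapping primitives; coordinates are from the bounding-box lower-left.
Bottom flange: 4.4 × 0.65, A = 2.86 in², y = 0.325 in, Ī = 0.1007 in⁴.
Web: 0.8 × 13.2, A = 10.56 in², y = 7.25 in, Ī = 153.33 in⁴.
Top flange: 4.4 × 0.65, A = 2.86 in², y = 14.175 in, Ī = 0.1007 in⁴.
Hole (subtracted): ⌀0.25, A = 0.049087 in², y = 7.25 in, Ī = 0.00019175 in⁴.
By symmetry the centroid is at mid-height, ȳ = 7.25 in.
Transfer each piece to the horizontal centroidal axis using Ī + A·d² with d = y − 7.25:
  bottom flange: d = -6.925 in → contributes +137.25 in⁴
  web: d = 0 in → contributes +153.33 in⁴
  top flange: d = 6.925 in → contributes +137.25 in⁴
  hole: d = 0 in → contributes −0.00019175 in⁴
Total I = 427.84 in⁴.

I_x ≈ 428 in⁴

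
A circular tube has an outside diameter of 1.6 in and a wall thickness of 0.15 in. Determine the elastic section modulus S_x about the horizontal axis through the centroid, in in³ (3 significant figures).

S_x ≈ 0.227 in³

Split into non-overlapping primitives; take the origin at the lower-left of the bounding box.
Outer circle: ⌀1.6, A = 2.0106 in², y = 0.8 in, Ī = 0.3217 in⁴.
Bore (subtracted): ⌀1.3, A = 1.3273 in², y = 0.8 in, Ī = 0.1402 in⁴.
By symmetry the centroid is at mid-height, ȳ = 0.8 in.
All pieces are centred on the horizontal axis through the centroid, so I = ΣĪ (holes subtracted) = 0.1815 in⁴.
Extreme fibre distance c = 0.8 in; S = I/c = 0.22688 in³.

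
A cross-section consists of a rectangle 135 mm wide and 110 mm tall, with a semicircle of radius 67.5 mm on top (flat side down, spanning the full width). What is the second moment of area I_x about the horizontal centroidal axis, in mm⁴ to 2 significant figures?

I_x ≈ 5.1 × 10⁷ mm⁴

Decompose the section into non-overlapping parts with the origin at the bottom-left of its bounding rectangle.
Rectangular body: 135 × 110, A = 14 850 mm², y = 55 mm, Ī = 14 973 750 mm⁴.
Semicircular cap: semicircle r = 67.5, A = 7 157 mm², y = 138.6 mm, Ī = 2 278 490 mm⁴.
Centroid: ȳ = ΣA·y / ΣA = 82.2 mm.
Transfer each piece to the horizontal centroidal axis using Ī + A·d² with d = y − 82.2:
  rectangular body: d = -27.2 mm → contributes +25 963 098 mm⁴
  semicircular cap: d = 56.44 mm → contributes +25 080 386 mm⁴
Total I = 51 043 484 mm⁴.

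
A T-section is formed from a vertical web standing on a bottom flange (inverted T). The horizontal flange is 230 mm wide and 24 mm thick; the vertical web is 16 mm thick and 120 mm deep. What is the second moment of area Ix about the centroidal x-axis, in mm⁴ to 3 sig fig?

Ix ≈ 9.95 × 10⁶ mm⁴

Treat the section as a set of non-overlapping primitives; coordinates are from the bounding-box lower-left.
Flange: 230 × 24, A = 5 520 mm², y = 12 mm, Ī = 264 960 mm⁴.
Web: 16 × 120, A = 1 920 mm², y = 84 mm, Ī = 2 304 000 mm⁴.
Centroid: ȳ = ΣA·y / ΣA = 30.581 mm.
Transfer each piece to the centroidal x-axis using Ī + A·d² with d = y − 30.581:
  flange: d = -18.581 mm → contributes +2 170 687 mm⁴
  web: d = 53.419 mm → contributes +7 782 965 mm⁴
Total I = 9 953 652 mm⁴.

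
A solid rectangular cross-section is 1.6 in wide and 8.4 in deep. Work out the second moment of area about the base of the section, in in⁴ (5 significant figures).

The section: 1.6 × 8.4, A = 13.44 in², y = 4.2 in, Ī = 79.0272 in⁴.
Transfer it to a horizontal axis along the bottom face using Ī + A·d² with d = y − 0:
  the section: d = 4.2 in → contributes +316.1088 in⁴
Total I = 316.1088 in⁴.

I_base ≈ 316.11 in⁴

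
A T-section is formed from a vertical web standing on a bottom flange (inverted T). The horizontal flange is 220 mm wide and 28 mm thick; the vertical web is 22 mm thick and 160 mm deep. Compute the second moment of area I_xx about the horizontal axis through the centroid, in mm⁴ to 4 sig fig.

Split into non-overlapping primitives; take the origin at the lower-left of the bounding box.
Flange: 220 × 28, A = 6 160 mm², y = 14 mm, Ī = 402 453 mm⁴.
Web: 22 × 160, A = 3 520 mm², y = 108 mm, Ī = 7 509 333 mm⁴.
Centroid: ȳ = ΣA·y / ΣA = 48.1818 mm.
Transfer each piece to the horizontal axis through the centroid using Ī + A·d² with d = y − 48.1818:
  flange: d = -34.1818 mm → contributes +7 599 777 mm⁴
  web: d = 59.8182 mm → contributes +20 104 650 mm⁴
Total I = 27 704 427 mm⁴.

I_xx ≈ 2.770 × 10⁷ mm⁴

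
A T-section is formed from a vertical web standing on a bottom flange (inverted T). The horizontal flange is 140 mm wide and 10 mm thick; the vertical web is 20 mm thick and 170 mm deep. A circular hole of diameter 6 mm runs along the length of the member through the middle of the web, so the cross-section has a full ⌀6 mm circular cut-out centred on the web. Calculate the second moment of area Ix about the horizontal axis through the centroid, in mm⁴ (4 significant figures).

Ix ≈ 1.621 × 10⁷ mm⁴

Treat the section as a set of non-overlapping primitives; coordinates are from the bounding-box lower-left.
Flange: 140 × 10, A = 1 400 mm², y = 5 mm, Ī = 11666.7 mm⁴.
Web: 20 × 170, A = 3 400 mm², y = 95 mm, Ī = 8 188 333 mm⁴.
Hole (subtracted): ⌀6, A = 28.2743 mm², y = 95 mm, Ī = 63.6173 mm⁴.
Centroid: ȳ = ΣA·y / ΣA = 68.5945 mm.
Transfer each piece to the horizontal axis through the centroid using Ī + A·d² with d = y − 68.5945:
  flange: d = -63.5945 mm → contributes +5 673 624 mm⁴
  web: d = 26.4055 mm → contributes +10 558 992 mm⁴
  hole: d = 26.4055 mm → contributes −19 778 mm⁴
Total I = 16 212 838 mm⁴.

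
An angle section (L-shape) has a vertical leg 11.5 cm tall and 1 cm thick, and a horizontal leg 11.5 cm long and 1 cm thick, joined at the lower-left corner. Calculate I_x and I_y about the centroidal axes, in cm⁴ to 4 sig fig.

I_x ≈ 278.9 cm⁴, I_y ≈ 278.9 cm⁴

Decompose the section into non-overlapping parts with the origin at the bottom-left of its bounding rectangle.
Vertical leg: 1 × 11.5, A = 11.5 cm², y = 5.75 cm, Ī = 126.74 cm⁴.
Horizontal leg (remainder): 10.5 × 1, A = 10.5 cm², y = 0.5 cm, Ī = 0.875 cm⁴.
Centroid: ȳ = ΣA·y / ΣA = 3.24432 cm.
Transfer each piece to the centroidal x-axis using Ī + A·d² with d = y − 3.24432:
  vertical leg: d = 2.50568 cm → contributes +198.942 cm⁴
  horizontal leg (remainder): d = -2.74432 cm → contributes +79.9535 cm⁴
Total I = 278.895 cm⁴.
For the y-axis: x̄ = 3.24432 cm.
Repeating about the centroidal y-axis gives I_y = 278.895 cm⁴.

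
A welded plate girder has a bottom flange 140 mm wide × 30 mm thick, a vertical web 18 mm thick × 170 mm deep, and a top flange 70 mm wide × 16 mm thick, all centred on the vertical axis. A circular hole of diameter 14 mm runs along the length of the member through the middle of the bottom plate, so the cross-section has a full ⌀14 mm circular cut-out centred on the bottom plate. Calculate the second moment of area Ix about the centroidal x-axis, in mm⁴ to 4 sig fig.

Ix ≈ 4.688 × 10⁷ mm⁴

Treat the section as a set of non-overlapping primitives; coordinates are from the bounding-box lower-left.
Bottom plate: 140 × 30, A = 4 200 mm², y = 15 mm, Ī = 315 000 mm⁴.
Web plate: 18 × 170, A = 3 060 mm², y = 115 mm, Ī = 7 369 500 mm⁴.
Top plate: 70 × 16, A = 1 120 mm², y = 208 mm, Ī = 23893.3 mm⁴.
Hole (subtracted): ⌀14, A = 153.938 mm², y = 15 mm, Ī = 1885.74 mm⁴.
Centroid: ȳ = ΣA·y / ΣA = 78.4763 mm.
Transfer each piece to the centroidal x-axis using Ī + A·d² with d = y − 78.4763:
  bottom plate: d = -63.4763 mm → contributes +17 237 812 mm⁴
  web plate: d = 36.5237 mm → contributes +11 451 480 mm⁴
  top plate: d = 129.524 mm → contributes +18 813 448 mm⁴
  hole: d = -63.4763 mm → contributes −622 139 mm⁴
Total I = 46 880 601 mm⁴.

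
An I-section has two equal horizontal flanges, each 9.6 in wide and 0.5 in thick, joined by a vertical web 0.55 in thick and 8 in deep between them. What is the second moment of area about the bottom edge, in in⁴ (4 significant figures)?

Break the section into simple shapes (no overlaps), measuring from the bottom-left corner of the bounding box.
Bottom flange: 9.6 × 0.5, A = 4.8 in², y = 0.25 in, Ī = 0.1 in⁴.
Web: 0.55 × 8, A = 4.4 in², y = 4.5 in, Ī = 23.4667 in⁴.
Top flange: 9.6 × 0.5, A = 4.8 in², y = 8.75 in, Ī = 0.1 in⁴.
Transfer each piece to a horizontal axis along the bottom face using Ī + A·d² with d = y − 0:
  bottom flange: d = 0.25 in → contributes +0.4 in⁴
  web: d = 4.5 in → contributes +112.567 in⁴
  top flange: d = 8.75 in → contributes +367.6 in⁴
Total I = 480.567 in⁴.

I_base ≈ 480.6 in⁴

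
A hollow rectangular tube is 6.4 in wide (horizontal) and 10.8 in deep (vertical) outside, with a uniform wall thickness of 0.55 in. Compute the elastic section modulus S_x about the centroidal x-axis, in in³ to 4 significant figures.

S_x ≈ 49.77 in³

Split into non-overlapping primitives; take the origin at the lower-left of the bounding box.
Outer rectangle: 6.4 × 10.8, A = 69.12 in², y = 5.4 in, Ī = 671.846 in⁴.
Inner void (subtracted): 5.3 × 9.7, A = 51.41 in², y = 5.4 in, Ī = 403.097 in⁴.
By symmetry the centroid is at mid-height, ȳ = 5.4 in.
All pieces are centred on the centroidal x-axis, so I = ΣĪ (holes subtracted) = 268.749 in⁴.
Extreme fibre distance c = 5.4 in; S = I/c = 49.7684 in³.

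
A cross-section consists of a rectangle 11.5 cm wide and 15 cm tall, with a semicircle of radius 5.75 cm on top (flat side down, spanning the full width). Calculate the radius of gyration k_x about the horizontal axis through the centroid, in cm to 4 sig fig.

Break the section into simple shapes (no overlaps), measuring from the bottom-left corner of the bounding box.
Rectangular body: 11.5 × 15, A = 172.5 cm², y = 7.5 cm, Ī = 3234.38 cm⁴.
Semicircular cap: semicircle r = 5.75, A = 51.9345 cm², y = 17.4404 cm, Ī = 119.979 cm⁴.
Centroid: ȳ = ΣA·y / ΣA = 9.80022 cm.
Transfer each piece to the horizontal axis through the centroid using Ī + A·d² with d = y − 9.80022:
  rectangular body: d = -2.30022 cm → contributes +4147.07 cm⁴
  semicircular cap: d = 7.64016 cm → contributes +3151.5 cm⁴
Total I = 7298.57 cm⁴.
Radius of gyration: k = √(I/A) = √(7298.57 / 224.434) = 5.70262 cm.

k_x ≈ 5.703 cm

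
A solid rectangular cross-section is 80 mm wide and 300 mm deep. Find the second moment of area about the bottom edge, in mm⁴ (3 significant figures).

The section: 80 × 300, A = 24 000 mm², y = 150 mm, Ī = 180 000 000 mm⁴.
Transfer it to the base of the section using Ī + A·d² with d = y − 0:
  the section: d = 150 mm → contributes +720 000 000 mm⁴
Total I = 720 000 000 mm⁴.

I_base ≈ 7.20 × 10⁸ mm⁴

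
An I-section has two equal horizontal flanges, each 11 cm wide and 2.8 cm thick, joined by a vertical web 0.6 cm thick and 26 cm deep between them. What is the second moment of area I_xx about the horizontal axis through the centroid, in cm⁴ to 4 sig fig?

Break the section into simple shapes (no overlaps), measuring from the bottom-left corner of the bounding box.
Bottom flange: 11 × 2.8, A = 30.8 cm², y = 1.4 cm, Ī = 20.1227 cm⁴.
Web: 0.6 × 26, A = 15.6 cm², y = 15.8 cm, Ī = 878.8 cm⁴.
Top flange: 11 × 2.8, A = 30.8 cm², y = 30.2 cm, Ī = 20.1227 cm⁴.
By symmetry the centroid is at mid-height, ȳ = 15.8 cm.
Transfer each piece to the horizontal axis through the centroid using Ī + A·d² with d = y − 15.8:
  bottom flange: d = -14.4 cm → contributes +6406.81 cm⁴
  web: d = 0 cm → contributes +878.8 cm⁴
  top flange: d = 14.4 cm → contributes +6406.81 cm⁴
Total I = 13692.4 cm⁴.

I_xx ≈ 1.369 × 10⁴ cm⁴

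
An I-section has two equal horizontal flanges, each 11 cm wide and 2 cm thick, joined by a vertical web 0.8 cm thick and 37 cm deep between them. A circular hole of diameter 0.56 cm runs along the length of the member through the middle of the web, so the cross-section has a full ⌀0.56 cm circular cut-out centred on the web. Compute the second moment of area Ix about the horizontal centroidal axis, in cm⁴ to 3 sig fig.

Break the section into simple shapes (no overlaps), measuring from the bottom-left corner of the bounding box.
Bottom flange: 11 × 2, A = 22 cm², y = 1 cm, Ī = 7.3333 cm⁴.
Web: 0.8 × 37, A = 29.6 cm², y = 20.5 cm, Ī = 3376.9 cm⁴.
Top flange: 11 × 2, A = 22 cm², y = 40 cm, Ī = 7.3333 cm⁴.
Hole (subtracted): ⌀0.56, A = 0.2463 cm², y = 20.5 cm, Ī = 0.0048275 cm⁴.
By symmetry the centroid is at mid-height, ȳ = 20.5 cm.
Transfer each piece to the horizontal centroidal axis using Ī + A·d² with d = y − 20.5:
  bottom flange: d = -19.5 cm → contributes +8372.8 cm⁴
  web: d = 0 cm → contributes +3376.9 cm⁴
  top flange: d = 19.5 cm → contributes +8372.8 cm⁴
  hole: d = 0 cm → contributes −0.0048275 cm⁴
Total I = 20 123 cm⁴.

Ix ≈ 2.01 × 10⁴ cm⁴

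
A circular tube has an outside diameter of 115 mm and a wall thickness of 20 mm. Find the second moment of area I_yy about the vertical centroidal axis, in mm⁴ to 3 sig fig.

I_yy ≈ 7.03 × 10⁶ mm⁴

Decompose the section into non-overlapping parts with the origin at the bottom-left of its bounding rectangle.
Outer circle: ⌀115, A = 10 387 mm², x = 57.5 mm, Ī = 8 585 414 mm⁴.
Bore (subtracted): ⌀75, A = 4417.9 mm², x = 57.5 mm, Ī = 1 553 156 mm⁴.
By symmetry the centroid is at mid-width, x̄ = 57.5 mm.
All pieces are centred on the vertical centroidal axis, so I = ΣĪ (holes subtracted) = 7 032 259 mm⁴.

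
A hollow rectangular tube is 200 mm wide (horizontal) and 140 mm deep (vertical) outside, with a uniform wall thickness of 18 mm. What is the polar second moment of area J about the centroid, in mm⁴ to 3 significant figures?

Treat the section as a set of non-overlapping primitives; coordinates are from the bounding-box lower-left.
Outer rectangle: 200 × 140, A = 28 000 mm², y = 70 mm, Ī = 45 733 333 mm⁴.
Inner void (subtracted): 164 × 104, A = 17 056 mm², y = 70 mm, Ī = 15 373 141 mm⁴.
By symmetry the centroid is at mid-height, ȳ = 70 mm.
All pieces are centred on the centroidal x-axis, so I = ΣĪ (holes subtracted) = 30 360 192 mm⁴.
Repeating about the centroidal y-axis gives I_y = 55 105 152 mm⁴.
Polar second moment: J = I_x + I_y = 85 465 344 mm⁴.

J ≈ 8.55 × 10⁷ mm⁴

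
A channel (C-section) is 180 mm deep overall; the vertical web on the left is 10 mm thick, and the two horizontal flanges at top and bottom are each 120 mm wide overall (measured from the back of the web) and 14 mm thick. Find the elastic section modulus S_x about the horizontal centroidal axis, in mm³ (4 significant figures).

S_x ≈ 2.903 × 10⁵ mm³

Treat the section as a set of non-overlapping primitives; coordinates are from the bounding-box lower-left.
Web: 10 × 180, A = 1 800 mm², y = 90 mm, Ī = 4 860 000 mm⁴.
Top flange (beyond web): 110 × 14, A = 1 540 mm², y = 173 mm, Ī = 25153.3 mm⁴.
Bottom flange (beyond web): 110 × 14, A = 1 540 mm², y = 7 mm, Ī = 25153.3 mm⁴.
By symmetry the centroid is at mid-height, ȳ = 90 mm.
Transfer each piece to the horizontal centroidal axis using Ī + A·d² with d = y − 90:
  web: d = 0 mm → contributes +4 860 000 mm⁴
  top flange (beyond web): d = 83 mm → contributes +10 634 213 mm⁴
  bottom flange (beyond web): d = -83 mm → contributes +10 634 213 mm⁴
Total I = 26 128 427 mm⁴.
Extreme fibre distance c = 90 mm; S = I/c = 290 316 mm³.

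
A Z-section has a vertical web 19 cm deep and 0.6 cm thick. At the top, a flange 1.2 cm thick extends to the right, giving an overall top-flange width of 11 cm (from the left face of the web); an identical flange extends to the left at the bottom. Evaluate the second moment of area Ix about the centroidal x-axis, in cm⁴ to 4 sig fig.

Ix ≈ 2323 cm⁴

Treat the section as a set of non-overlapping primitives; coordinates are from the bounding-box lower-left.
Web: 0.6 × 19, A = 11.4 cm², y = 9.5 cm, Ī = 342.95 cm⁴.
Top flange (beyond web): 10.4 × 1.2, A = 12.48 cm², y = 18.4 cm, Ī = 1.4976 cm⁴.
Bottom flange (beyond web): 10.4 × 1.2, A = 12.48 cm², y = 0.6 cm, Ī = 1.4976 cm⁴.
Centroid: ȳ = ΣA·y / ΣA = 9.5 cm.
Transfer each piece to the centroidal x-axis using Ī + A·d² with d = y − 9.5:
  web: d = 0 cm → contributes +342.95 cm⁴
  top flange (beyond web): d = 8.9 cm → contributes +990.038 cm⁴
  bottom flange (beyond web): d = -8.9 cm → contributes +990.038 cm⁴
Total I = 2323.03 cm⁴.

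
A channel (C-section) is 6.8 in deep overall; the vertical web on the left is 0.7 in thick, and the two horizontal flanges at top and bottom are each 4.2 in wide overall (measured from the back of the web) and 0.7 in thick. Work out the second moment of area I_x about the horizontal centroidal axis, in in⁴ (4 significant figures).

I_x ≈ 64.12 in⁴

Split into non-overlapping primitives; take the origin at the lower-left of the bounding box.
Web: 0.7 × 6.8, A = 4.76 in², y = 3.4 in, Ī = 18.3419 in⁴.
Top flange (beyond web): 3.5 × 0.7, A = 2.45 in², y = 6.45 in, Ī = 0.100042 in⁴.
Bottom flange (beyond web): 3.5 × 0.7, A = 2.45 in², y = 0.35 in, Ī = 0.100042 in⁴.
By symmetry the centroid is at mid-height, ȳ = 3.4 in.
Transfer each piece to the horizontal centroidal axis using Ī + A·d² with d = y − 3.4:
  web: d = 0 in → contributes +18.3419 in⁴
  top flange (beyond web): d = 3.05 in → contributes +22.8912 in⁴
  bottom flange (beyond web): d = -3.05 in → contributes +22.8912 in⁴
Total I = 64.1242 in⁴.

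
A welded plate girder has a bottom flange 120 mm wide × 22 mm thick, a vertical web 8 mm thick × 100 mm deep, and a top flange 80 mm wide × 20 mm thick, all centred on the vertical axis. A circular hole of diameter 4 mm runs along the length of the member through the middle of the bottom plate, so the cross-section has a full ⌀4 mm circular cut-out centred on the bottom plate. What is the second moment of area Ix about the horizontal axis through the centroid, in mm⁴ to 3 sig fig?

Ix ≈ 1.55 × 10⁷ mm⁴

Decompose the section into non-overlapping parts with the origin at the bottom-left of its bounding rectangle.
Bottom plate: 120 × 22, A = 2 640 mm², y = 11 mm, Ī = 106 480 mm⁴.
Web plate: 8 × 100, A = 800 mm², y = 72 mm, Ī = 666 667 mm⁴.
Top plate: 80 × 20, A = 1 600 mm², y = 132 mm, Ī = 53 333 mm⁴.
Hole (subtracted): ⌀4, A = 12.566 mm², y = 11 mm, Ī = 12.566 mm⁴.
Centroid: ȳ = ΣA·y / ΣA = 59.215 mm.
Transfer each piece to the horizontal axis through the centroid using Ī + A·d² with d = y − 59.215:
  bottom plate: d = -48.215 mm → contributes +6 243 767 mm⁴
  web plate: d = 12.785 mm → contributes +797 422 mm⁴
  top plate: d = 72.785 mm → contributes +8 529 477 mm⁴
  hole: d = -48.215 mm → contributes −29 226 mm⁴
Total I = 15 541 441 mm⁴.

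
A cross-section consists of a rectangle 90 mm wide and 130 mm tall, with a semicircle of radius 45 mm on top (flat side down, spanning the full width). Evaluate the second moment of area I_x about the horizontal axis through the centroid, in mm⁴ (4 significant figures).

Split into non-overlapping primitives; take the origin at the lower-left of the bounding box.
Rectangular body: 90 × 130, A = 11 700 mm², y = 65 mm, Ī = 16 477 500 mm⁴.
Semicircular cap: semicircle r = 45, A = 3180.86 mm², y = 149.099 mm, Ī = 450 072 mm⁴.
Centroid: ȳ = ΣA·y / ΣA = 82.9765 mm.
Transfer each piece to the horizontal axis through the centroid using Ī + A·d² with d = y − 82.9765:
  rectangular body: d = -17.9765 mm → contributes +20 258 415 mm⁴
  semicircular cap: d = 66.1221 mm → contributes +14 357 214 mm⁴
Total I = 34 615 629 mm⁴.

I_x ≈ 3.462 × 10⁷ mm⁴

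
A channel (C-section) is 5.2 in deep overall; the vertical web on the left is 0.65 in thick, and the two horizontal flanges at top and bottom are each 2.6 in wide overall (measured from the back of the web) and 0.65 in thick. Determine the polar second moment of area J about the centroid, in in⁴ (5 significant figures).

Break the section into simple shapes (no overlaps), measuring from the bottom-left corner of the bounding box.
Web: 0.65 × 5.2, A = 3.38 in², y = 2.6 in, Ī = 7.616267 in⁴.
Top flange (beyond web): 1.95 × 0.65, A = 1.2675 in², y = 4.875 in, Ī = 0.04462656 in⁴.
Bottom flange (beyond web): 1.95 × 0.65, A = 1.2675 in², y = 0.325 in, Ī = 0.04462656 in⁴.
By symmetry the centroid is at mid-height, ȳ = 2.6 in.
Transfer each piece to the centroidal x-axis using Ī + A·d² with d = y − 2.6:
  web: d = 0 in → contributes +7.616267 in⁴
  top flange (beyond web): d = 2.275 in → contributes +6.604731 in⁴
  bottom flange (beyond web): d = -2.275 in → contributes +6.604731 in⁴
Total I = 20.82573 in⁴.
For the y-axis: x̄ = 0.8821429 in.
Repeating about the centroidal y-axis gives I_y = 3.370368 in⁴.
Polar second moment: J = I_x + I_y = 24.1961 in⁴.

J ≈ 24.196 in⁴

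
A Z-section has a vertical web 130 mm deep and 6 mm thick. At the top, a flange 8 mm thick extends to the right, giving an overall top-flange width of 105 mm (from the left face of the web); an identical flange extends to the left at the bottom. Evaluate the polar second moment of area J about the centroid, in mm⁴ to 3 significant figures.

J ≈ 1.27 × 10⁷ mm⁴

Split into non-overlapping primitives; take the origin at the lower-left of the bounding box.
Web: 6 × 130, A = 780 mm², y = 65 mm, Ī = 1 098 500 mm⁴.
Top flange (beyond web): 99 × 8, A = 792 mm², y = 126 mm, Ī = 4 224 mm⁴.
Bottom flange (beyond web): 99 × 8, A = 792 mm², y = 4 mm, Ī = 4 224 mm⁴.
Centroid: ȳ = ΣA·y / ΣA = 65 mm.
Transfer each piece to the centroidal x-axis using Ī + A·d² with d = y − 65:
  web: d = 0 mm → contributes +1 098 500 mm⁴
  top flange (beyond web): d = 61 mm → contributes +2 951 256 mm⁴
  bottom flange (beyond web): d = -61 mm → contributes +2 951 256 mm⁴
Total I = 7 001 012 mm⁴.
For the y-axis: x̄ = 102 mm.
Repeating about the centroidal y-axis gives I_y = 5 661 972 mm⁴.
Polar second moment: J = I_x + I_y = 12 662 984 mm⁴.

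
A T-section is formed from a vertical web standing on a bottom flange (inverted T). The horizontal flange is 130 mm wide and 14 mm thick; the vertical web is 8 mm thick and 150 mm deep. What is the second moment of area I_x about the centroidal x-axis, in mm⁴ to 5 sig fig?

Split into non-overlapping primitives; take the origin at the lower-left of the bounding box.
Flange: 130 × 14, A = 1 820 mm², y = 7 mm, Ī = 29726.67 mm⁴.
Web: 8 × 150, A = 1 200 mm², y = 89 mm, Ī = 2 250 000 mm⁴.
Centroid: ȳ = ΣA·y / ΣA = 39.58278 mm.
Transfer each piece to the centroidal x-axis using Ī + A·d² with d = y − 39.58278:
  flange: d = -32.58278 mm → contributes +1 961 907 mm⁴
  web: d = 49.41722 mm → contributes +5 180 474 mm⁴
Total I = 7 142 381 mm⁴.

I_x ≈ 7.1424 × 10⁶ mm⁴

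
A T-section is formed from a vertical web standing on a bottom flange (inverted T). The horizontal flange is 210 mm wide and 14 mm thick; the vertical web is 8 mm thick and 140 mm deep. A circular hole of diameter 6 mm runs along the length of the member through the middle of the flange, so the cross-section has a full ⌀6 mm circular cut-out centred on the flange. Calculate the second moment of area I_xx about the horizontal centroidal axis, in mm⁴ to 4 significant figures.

Split into non-overlapping primitives; take the origin at the lower-left of the bounding box.
Flange: 210 × 14, A = 2 940 mm², y = 7 mm, Ī = 48 020 mm⁴.
Web: 8 × 140, A = 1 120 mm², y = 84 mm, Ī = 1 829 333 mm⁴.
Hole (subtracted): ⌀6, A = 28.2743 mm², y = 7 mm, Ī = 63.6173 mm⁴.
Centroid: ȳ = ΣA·y / ΣA = 28.3903 mm.
Transfer each piece to the horizontal centroidal axis using Ī + A·d² with d = y − 28.3903:
  flange: d = -21.3903 mm → contributes +1 393 208 mm⁴
  web: d = 55.6097 mm → contributes +5 292 859 mm⁴
  hole: d = -21.3903 mm → contributes −13000.4 mm⁴
Total I = 6 673 066 mm⁴.

I_xx ≈ 6.673 × 10⁶ mm⁴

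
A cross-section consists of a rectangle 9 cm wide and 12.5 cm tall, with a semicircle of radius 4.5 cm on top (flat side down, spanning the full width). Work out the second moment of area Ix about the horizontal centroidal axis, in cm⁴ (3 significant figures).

Ix ≈ 3160 cm⁴

Break the section into simple shapes (no overlaps), measuring from the bottom-left corner of the bounding box.
Rectangular body: 9 × 12.5, A = 112.5 cm², y = 6.25 cm, Ī = 1464.8 cm⁴.
Semicircular cap: semicircle r = 4.5, A = 31.809 cm², y = 14.41 cm, Ī = 45.007 cm⁴.
Centroid: ȳ = ΣA·y / ΣA = 8.0486 cm.
Transfer each piece to the horizontal centroidal axis using Ī + A·d² with d = y − 8.0486:
  rectangular body: d = -1.7986 cm → contributes +1828.8 cm⁴
  semicircular cap: d = 6.3613 cm → contributes +1332.2 cm⁴
Total I = 3160.9 cm⁴.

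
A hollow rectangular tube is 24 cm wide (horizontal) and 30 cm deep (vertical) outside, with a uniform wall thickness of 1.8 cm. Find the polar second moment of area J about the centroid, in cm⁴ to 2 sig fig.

J ≈ 3.9 × 10⁴ cm⁴

Split into non-overlapping primitives; take the origin at the lower-left of the bounding box.
Outer rectangle: 24 × 30, A = 720 cm², y = 15 cm, Ī = 54 000 cm⁴.
Inner void (subtracted): 20.4 × 26.4, A = 538.6 cm², y = 15 cm, Ī = 31 280 cm⁴.
By symmetry the centroid is at mid-height, ȳ = 15 cm.
All pieces are centred on the centroidal x-axis, so I = ΣĪ (holes subtracted) = 22 720 cm⁴.
Repeating about the centroidal y-axis gives I_y = 15 883 cm⁴.
Polar second moment: J = I_x + I_y = 38 603 cm⁴.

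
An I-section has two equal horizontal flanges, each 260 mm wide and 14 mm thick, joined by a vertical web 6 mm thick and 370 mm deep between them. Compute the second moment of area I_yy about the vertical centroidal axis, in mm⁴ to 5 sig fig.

Break the section into simple shapes (no overlaps), measuring from the bottom-left corner of the bounding box.
Bottom flange: 260 × 14, A = 3 640 mm², x = 130 mm, Ī = 20 505 333 mm⁴.
Web: 6 × 370, A = 2 220 mm², x = 130 mm, Ī = 6 660 mm⁴.
Top flange: 260 × 14, A = 3 640 mm², x = 130 mm, Ī = 20 505 333 mm⁴.
By symmetry the centroid is at mid-width, x̄ = 130 mm.
All pieces are centred on the vertical centroidal axis, so I = ΣĪ = 41 017 327 mm⁴.

I_yy ≈ 4.1017 × 10⁷ mm⁴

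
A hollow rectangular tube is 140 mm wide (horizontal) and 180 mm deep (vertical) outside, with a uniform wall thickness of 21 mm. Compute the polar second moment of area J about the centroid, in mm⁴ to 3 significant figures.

Break the section into simple shapes (no overlaps), measuring from the bottom-left corner of the bounding box.
Outer rectangle: 140 × 180, A = 25 200 mm², y = 90 mm, Ī = 68 040 000 mm⁴.
Inner void (subtracted): 98 × 138, A = 13 524 mm², y = 90 mm, Ī = 21 462 588 mm⁴.
By symmetry the centroid is at mid-height, ȳ = 90 mm.
All pieces are centred on the centroidal x-axis, so I = ΣĪ (holes subtracted) = 46 577 412 mm⁴.
Repeating about the centroidal y-axis gives I_y = 30 336 292 mm⁴.
Polar second moment: J = I_x + I_y = 76 913 704 mm⁴.

J ≈ 7.69 × 10⁷ mm⁴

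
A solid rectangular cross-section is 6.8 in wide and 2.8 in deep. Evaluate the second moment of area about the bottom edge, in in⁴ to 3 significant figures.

I_base ≈ 49.8 in⁴

The section: 6.8 × 2.8, A = 19.04 in², y = 1.4 in, Ī = 12.439 in⁴.
Transfer it to a horizontal axis along the bottom face using Ī + A·d² with d = y − 0:
  the section: d = 1.4 in → contributes +49.758 in⁴
Total I = 49.758 in⁴.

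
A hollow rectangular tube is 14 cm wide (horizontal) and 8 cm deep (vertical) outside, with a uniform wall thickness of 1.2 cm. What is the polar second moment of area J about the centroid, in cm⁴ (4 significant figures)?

J ≈ 1528 cm⁴

Split into non-overlapping primitives; take the origin at the lower-left of the bounding box.
Outer rectangle: 14 × 8, A = 112 cm², y = 4 cm, Ī = 597.333 cm⁴.
Inner void (subtracted): 11.6 × 5.6, A = 64.96 cm², y = 4 cm, Ī = 169.762 cm⁴.
By symmetry the centroid is at mid-height, ȳ = 4 cm.
All pieces are centred on the centroidal x-axis, so I = ΣĪ (holes subtracted) = 427.571 cm⁴.
Repeating about the centroidal y-axis gives I_y = 1100.92 cm⁴.
Polar second moment: J = I_x + I_y = 1528.49 cm⁴.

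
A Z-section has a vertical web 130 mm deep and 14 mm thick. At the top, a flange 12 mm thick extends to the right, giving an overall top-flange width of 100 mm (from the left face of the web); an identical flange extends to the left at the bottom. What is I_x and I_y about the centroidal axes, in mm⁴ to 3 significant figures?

I_x ≈ 9.77 × 10⁶ mm⁴, I_y ≈ 6.46 × 10⁶ mm⁴

Treat the section as a set of non-overlapping primitives; coordinates are from the bounding-box lower-left.
Web: 14 × 130, A = 1 820 mm², y = 65 mm, Ī = 2 563 167 mm⁴.
Top flange (beyond web): 86 × 12, A = 1 032 mm², y = 124 mm, Ī = 12 384 mm⁴.
Bottom flange (beyond web): 86 × 12, A = 1 032 mm², y = 6 mm, Ī = 12 384 mm⁴.
Centroid: ȳ = ΣA·y / ΣA = 65 mm.
Transfer each piece to the centroidal x-axis using Ī + A·d² with d = y − 65:
  web: d = 0 mm → contributes +2 563 167 mm⁴
  top flange (beyond web): d = 59 mm → contributes +3 604 776 mm⁴
  bottom flange (beyond web): d = -59 mm → contributes +3 604 776 mm⁴
Total I = 9 772 719 mm⁴.
For the y-axis: x̄ = 93 mm.
Repeating about the centroidal y-axis gives I_y = 6 461 839 mm⁴.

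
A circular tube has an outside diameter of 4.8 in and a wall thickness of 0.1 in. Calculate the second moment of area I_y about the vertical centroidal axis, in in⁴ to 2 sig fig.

I_y ≈ 4.1 in⁴

Split into non-overlapping primitives; take the origin at the lower-left of the bounding box.
Outer circle: ⌀4.8, A = 18.1 in², x = 2.4 in, Ī = 26.06 in⁴.
Bore (subtracted): ⌀4.6, A = 16.62 in², x = 2.4 in, Ī = 21.98 in⁴.
By symmetry the centroid is at mid-width, x̄ = 2.4 in.
All pieces are centred on the vertical centroidal axis, so I = ΣĪ (holes subtracted) = 4.079 in⁴.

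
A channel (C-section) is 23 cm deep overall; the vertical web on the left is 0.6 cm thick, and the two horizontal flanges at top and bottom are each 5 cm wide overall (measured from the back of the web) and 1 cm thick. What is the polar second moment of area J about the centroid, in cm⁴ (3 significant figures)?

Decompose the section into non-overlapping parts with the origin at the bottom-left of its bounding rectangle.
Web: 0.6 × 23, A = 13.8 cm², y = 11.5 cm, Ī = 608.35 cm⁴.
Top flange (beyond web): 4.4 × 1, A = 4.4 cm², y = 22.5 cm, Ī = 0.36667 cm⁴.
Bottom flange (beyond web): 4.4 × 1, A = 4.4 cm², y = 0.5 cm, Ī = 0.36667 cm⁴.
By symmetry the centroid is at mid-height, ȳ = 11.5 cm.
Transfer each piece to the centroidal x-axis using Ī + A·d² with d = y − 11.5:
  web: d = 0 cm → contributes +608.35 cm⁴
  top flange (beyond web): d = 11 cm → contributes +532.77 cm⁴
  bottom flange (beyond web): d = -11 cm → contributes +532.77 cm⁴
Total I = 1673.9 cm⁴.
For the y-axis: x̄ = 1.2735 cm.
Repeating about the centroidal y-axis gives I_y = 48.195 cm⁴.
Polar second moment: J = I_x + I_y = 1722.1 cm⁴.

J ≈ 1720 cm⁴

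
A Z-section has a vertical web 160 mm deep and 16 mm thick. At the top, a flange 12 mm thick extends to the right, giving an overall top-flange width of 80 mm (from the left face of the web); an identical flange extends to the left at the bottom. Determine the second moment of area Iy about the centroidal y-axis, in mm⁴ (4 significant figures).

Break the section into simple shapes (no overlaps), measuring from the bottom-left corner of the bounding box.
Web: 16 × 160, A = 2 560 mm², x = 72 mm, Ī = 54613.3 mm⁴.
Top flange (beyond web): 64 × 12, A = 768 mm², x = 112 mm, Ī = 262 144 mm⁴.
Bottom flange (beyond web): 64 × 12, A = 768 mm², x = 32 mm, Ī = 262 144 mm⁴.
Centroid: x̄ = ΣA·x / ΣA = 72 mm.
Transfer each piece to the centroidal y-axis using Ī + A·d² with d = x − 72:
  web: d = 0 mm → contributes +54613.3 mm⁴
  top flange (beyond web): d = 40 mm → contributes +1 490 944 mm⁴
  bottom flange (beyond web): d = -40 mm → contributes +1 490 944 mm⁴
Total I = 3 036 501 mm⁴.

Iy ≈ 3.037 × 10⁶ mm⁴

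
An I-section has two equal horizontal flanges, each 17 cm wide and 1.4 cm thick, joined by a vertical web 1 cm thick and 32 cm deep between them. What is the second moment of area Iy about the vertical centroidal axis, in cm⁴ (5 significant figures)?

Break the section into simple shapes (no overlaps), measuring from the bottom-left corner of the bounding box.
Bottom flange: 17 × 1.4, A = 23.8 cm², x = 8.5 cm, Ī = 573.1833 cm⁴.
Web: 1 × 32, A = 32 cm², x = 8.5 cm, Ī = 2.666667 cm⁴.
Top flange: 17 × 1.4, A = 23.8 cm², x = 8.5 cm, Ī = 573.1833 cm⁴.
By symmetry the centroid is at mid-width, x̄ = 8.5 cm.
All pieces are centred on the vertical centroidal axis, so I = ΣĪ = 1149.033 cm⁴.

Iy ≈ 1149.0 cm⁴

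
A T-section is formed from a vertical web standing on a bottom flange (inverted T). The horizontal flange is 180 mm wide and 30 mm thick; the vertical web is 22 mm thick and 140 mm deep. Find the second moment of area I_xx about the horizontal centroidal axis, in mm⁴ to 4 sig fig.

I_xx ≈ 1.961 × 10⁷ mm⁴

Break the section into simple shapes (no overlaps), measuring from the bottom-left corner of the bounding box.
Flange: 180 × 30, A = 5 400 mm², y = 15 mm, Ī = 405 000 mm⁴.
Web: 22 × 140, A = 3 080 mm², y = 100 mm, Ī = 5 030 667 mm⁴.
Centroid: ȳ = ΣA·y / ΣA = 45.8726 mm.
Transfer each piece to the horizontal centroidal axis using Ī + A·d² with d = y − 45.8726:
  flange: d = -30.8726 mm → contributes +5 551 848 mm⁴
  web: d = 54.1274 mm → contributes +14 054 361 mm⁴
Total I = 19 606 209 mm⁴.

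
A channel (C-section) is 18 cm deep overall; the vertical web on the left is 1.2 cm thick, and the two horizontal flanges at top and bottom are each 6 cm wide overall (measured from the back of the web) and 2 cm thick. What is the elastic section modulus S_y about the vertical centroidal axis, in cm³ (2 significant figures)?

Treat the section as a set of non-overlapping primitives; coordinates are from the bounding-box lower-left.
Web: 1.2 × 18, A = 21.6 cm², x = 0.6 cm, Ī = 2.592 cm⁴.
Top flange (beyond web): 4.8 × 2, A = 9.6 cm², x = 3.6 cm, Ī = 18.43 cm⁴.
Bottom flange (beyond web): 4.8 × 2, A = 9.6 cm², x = 3.6 cm, Ī = 18.43 cm⁴.
Centroid: x̄ = ΣA·x / ΣA = 2.012 cm.
Transfer each piece to the vertical centroidal axis using Ī + A·d² with d = x − 2.012:
  web: d = -1.412 cm → contributes +45.64 cm⁴
  top flange (beyond web): d = 1.588 cm → contributes +42.65 cm⁴
  bottom flange (beyond web): d = 1.588 cm → contributes +42.65 cm⁴
Total I = 130.9 cm⁴.
Extreme fibre distance c = 3.988 cm; S = I/c = 32.83 cm³.

S_y ≈ 33 cm³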